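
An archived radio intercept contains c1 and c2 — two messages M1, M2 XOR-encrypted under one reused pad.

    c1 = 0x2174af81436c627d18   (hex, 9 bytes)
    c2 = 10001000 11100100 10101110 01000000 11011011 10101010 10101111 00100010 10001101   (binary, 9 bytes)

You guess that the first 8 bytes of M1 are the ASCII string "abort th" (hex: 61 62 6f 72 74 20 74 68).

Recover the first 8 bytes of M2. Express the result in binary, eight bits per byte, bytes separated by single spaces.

First, c1 ⊕ c2 = (M1 ⊕ K) ⊕ (M2 ⊕ K) = M1 ⊕ M2, so the key drops out. Then M2 = (M1 ⊕ M2) ⊕ M1 over the first 8 bytes.
byte 0: (21 XOR 88) XOR 61 = a9 XOR 61 = c8
byte 1: (74 XOR e4) XOR 62 = 90 XOR 62 = f2
byte 2: (af XOR ae) XOR 6f = 01 XOR 6f = 6e
byte 3: (81 XOR 40) XOR 72 = c1 XOR 72 = b3
byte 4: (43 XOR db) XOR 74 = 98 XOR 74 = ec
byte 5: (6c XOR aa) XOR 20 = c6 XOR 20 = e6
byte 6: (62 XOR af) XOR 74 = cd XOR 74 = b9
byte 7: (7d XOR 22) XOR 68 = 5f XOR 68 = 37

11001000 11110010 01101110 10110011 11101100 11100110 10111001 00110111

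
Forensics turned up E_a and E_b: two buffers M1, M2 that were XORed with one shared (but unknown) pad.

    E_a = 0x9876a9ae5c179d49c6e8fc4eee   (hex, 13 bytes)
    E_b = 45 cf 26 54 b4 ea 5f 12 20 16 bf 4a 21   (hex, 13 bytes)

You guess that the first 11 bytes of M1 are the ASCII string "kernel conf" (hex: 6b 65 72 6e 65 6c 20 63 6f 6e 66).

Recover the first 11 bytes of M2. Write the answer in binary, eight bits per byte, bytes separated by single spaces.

10110110 11011100 11111101 10010100 10001101 10010001 11100010 00111000 10001001 10010000 00100101

First, E_a ⊕ E_b = (M1 ⊕ K) ⊕ (M2 ⊕ K) = M1 ⊕ M2, so the key drops out. Then M2 = (M1 ⊕ M2) ⊕ M1 over the first 11 bytes.
byte 0: (98 XOR 45) XOR 6b = dd XOR 6b = b6
byte 1: (76 XOR cf) XOR 65 = b9 XOR 65 = dc
byte 2: (a9 XOR 26) XOR 72 = 8f XOR 72 = fd
byte 3: (ae XOR 54) XOR 6e = fa XOR 6e = 94
byte 4: (5c XOR b4) XOR 65 = e8 XOR 65 = 8d
byte 5: (17 XOR ea) XOR 6c = fd XOR 6c = 91
byte 6: (9d XOR 5f) XOR 20 = c2 XOR 20 = e2
byte 7: (49 XOR 12) XOR 63 = 5b XOR 63 = 38
byte 8: (c6 XOR 20) XOR 6f = e6 XOR 6f = 89
byte 9: (e8 XOR 16) XOR 6e = fe XOR 6e = 90
byte 10: (fc XOR bf) XOR 66 = 43 XOR 66 = 25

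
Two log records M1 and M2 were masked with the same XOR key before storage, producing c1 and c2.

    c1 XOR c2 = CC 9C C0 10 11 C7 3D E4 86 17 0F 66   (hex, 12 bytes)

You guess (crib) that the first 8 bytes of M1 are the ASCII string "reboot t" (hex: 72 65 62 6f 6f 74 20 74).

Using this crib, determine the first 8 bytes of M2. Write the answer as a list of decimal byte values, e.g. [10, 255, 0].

Since c1 ⊕ c2 = M1 ⊕ M2, XORing with the guessed M1 bytes yields the corresponding M2 bytes: M2 = (c1 ⊕ c2) ⊕ M1.
byte 0: 204 xor 114 = 190
byte 1: 156 xor 101 = 249
byte 2: 192 xor  98 = 162
byte 3:  16 xor 111 = 127
byte 4:  17 xor 111 = 126
byte 5: 199 xor 116 = 179
byte 6:  61 xor  32 =  29
byte 7: 228 xor 116 = 144

[190, 249, 162, 127, 126, 179, 29, 144]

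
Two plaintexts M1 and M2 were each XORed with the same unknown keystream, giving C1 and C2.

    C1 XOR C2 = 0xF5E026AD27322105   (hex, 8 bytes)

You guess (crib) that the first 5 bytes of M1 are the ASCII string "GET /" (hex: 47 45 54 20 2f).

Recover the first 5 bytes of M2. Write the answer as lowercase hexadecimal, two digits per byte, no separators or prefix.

Since C1 ⊕ C2 = M1 ⊕ M2, XORing with the guessed M1 bytes yields the corresponding M2 bytes: M2 = (C1 ⊕ C2) ⊕ M1.
byte 0: 11110101 XOR 01000111 = 10110010
byte 1: 11100000 XOR 01000101 = 10100101
byte 2: 00100110 XOR 01010100 = 01110010
byte 3: 10101101 XOR 00100000 = 10001101
byte 4: 00100111 XOR 00101111 = 00001000

b2a5728d08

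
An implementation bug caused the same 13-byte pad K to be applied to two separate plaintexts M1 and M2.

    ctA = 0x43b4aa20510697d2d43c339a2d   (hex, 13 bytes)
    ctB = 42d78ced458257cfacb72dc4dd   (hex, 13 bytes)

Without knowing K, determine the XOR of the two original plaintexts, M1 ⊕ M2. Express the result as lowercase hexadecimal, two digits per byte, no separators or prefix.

ctA ⊕ ctB = (M1 ⊕ K) ⊕ (M2 ⊕ K) = M1 ⊕ M2 — the shared key cancels under XOR.
byte 0: 43 ⊕ 42 = 01
byte 1: b4 ⊕ d7 = 63
byte 2: aa ⊕ 8c = 26
byte 3: 20 ⊕ ed = cd
byte 4: 51 ⊕ 45 = 14
byte 5: 06 ⊕ 82 = 84
byte 6: 97 ⊕ 57 = c0
byte 7: d2 ⊕ cf = 1d
byte 8: d4 ⊕ ac = 78
byte 9: 3c ⊕ b7 = 8b
byte 10: 33 ⊕ 2d = 1e
byte 11: 9a ⊕ c4 = 5e
byte 12: 2d ⊕ dd = f0

016326cd1484c01d788b1e5ef0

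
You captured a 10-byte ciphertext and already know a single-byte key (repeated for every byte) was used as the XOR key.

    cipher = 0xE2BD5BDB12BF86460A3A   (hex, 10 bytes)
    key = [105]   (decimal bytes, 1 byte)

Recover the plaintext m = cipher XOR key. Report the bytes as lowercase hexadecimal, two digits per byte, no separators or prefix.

The 1-byte key repeats, so the effective keystream is 69 69 69 69 69 69 69 69 69 69.
byte 0: e2 ^ 69 = 8b
byte 1: bd ^ 69 = d4
byte 2: 5b ^ 69 = 32
byte 3: db ^ 69 = b2
byte 4: 12 ^ 69 = 7b
byte 5: bf ^ 69 = d6
byte 6: 86 ^ 69 = ef
byte 7: 46 ^ 69 = 2f
byte 8: 0a ^ 69 = 63
byte 9: 3a ^ 69 = 53

8bd432b27bd6ef2f6353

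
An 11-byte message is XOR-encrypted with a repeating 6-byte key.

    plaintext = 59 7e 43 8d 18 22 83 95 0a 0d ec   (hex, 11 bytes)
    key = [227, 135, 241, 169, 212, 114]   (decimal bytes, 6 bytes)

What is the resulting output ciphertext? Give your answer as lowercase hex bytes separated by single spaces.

The 6-byte key repeats, so the effective keystream is e3 87 f1 a9 d4 72 e3 87 f1 a9 d4.
byte 0: 59 ⊕ e3 = ba
byte 1: 7e ⊕ 87 = f9
byte 2: 43 ⊕ f1 = b2
byte 3: 8d ⊕ a9 = 24
byte 4: 18 ⊕ d4 = cc
byte 5: 22 ⊕ 72 = 50
byte 6: 83 ⊕ e3 = 60
byte 7: 95 ⊕ 87 = 12
byte 8: 0a ⊕ f1 = fb
byte 9: 0d ⊕ a9 = a4
byte 10: ec ⊕ d4 = 38

ba f9 b2 24 cc 50 60 12 fb a4 38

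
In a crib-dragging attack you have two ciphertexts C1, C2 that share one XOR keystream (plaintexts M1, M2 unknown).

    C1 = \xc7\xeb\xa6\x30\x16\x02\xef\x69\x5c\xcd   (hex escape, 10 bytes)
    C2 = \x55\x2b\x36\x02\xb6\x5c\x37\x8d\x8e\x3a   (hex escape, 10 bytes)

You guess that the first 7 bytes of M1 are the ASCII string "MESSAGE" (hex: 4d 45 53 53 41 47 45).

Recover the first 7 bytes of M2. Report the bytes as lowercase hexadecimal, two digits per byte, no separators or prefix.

df85c361e1199d

First, C1 ⊕ C2 = (M1 ⊕ K) ⊕ (M2 ⊕ K) = M1 ⊕ M2, so the key drops out. Then M2 = (M1 ⊕ M2) ⊕ M1 over the first 7 bytes.
byte 0: (c7 xor 55) xor 4d = 92 xor 4d = df
byte 1: (eb xor 2b) xor 45 = c0 xor 45 = 85
byte 2: (a6 xor 36) xor 53 = 90 xor 53 = c3
byte 3: (30 xor 02) xor 53 = 32 xor 53 = 61
byte 4: (16 xor b6) xor 41 = a0 xor 41 = e1
byte 5: (02 xor 5c) xor 47 = 5e xor 47 = 19
byte 6: (ef xor 37) xor 45 = d8 xor 45 = 9d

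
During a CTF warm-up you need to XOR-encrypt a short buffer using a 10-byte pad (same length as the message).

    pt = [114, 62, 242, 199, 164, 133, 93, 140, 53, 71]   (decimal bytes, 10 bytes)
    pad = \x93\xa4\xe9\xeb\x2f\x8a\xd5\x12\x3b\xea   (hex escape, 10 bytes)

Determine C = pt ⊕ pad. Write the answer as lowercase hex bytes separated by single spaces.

XOR is its own inverse, so applying the key byte-wise gives the result directly.
byte 0: 72 xor 93 = e1
byte 1: 3e xor a4 = 9a
byte 2: f2 xor e9 = 1b
byte 3: c7 xor eb = 2c
byte 4: a4 xor 2f = 8b
byte 5: 85 xor 8a = 0f
byte 6: 5d xor d5 = 88
byte 7: 8c xor 12 = 9e
byte 8: 35 xor 3b = 0e
byte 9: 47 xor ea = ad

e1 9a 1b 2c 8b 0f 88 9e 0e ad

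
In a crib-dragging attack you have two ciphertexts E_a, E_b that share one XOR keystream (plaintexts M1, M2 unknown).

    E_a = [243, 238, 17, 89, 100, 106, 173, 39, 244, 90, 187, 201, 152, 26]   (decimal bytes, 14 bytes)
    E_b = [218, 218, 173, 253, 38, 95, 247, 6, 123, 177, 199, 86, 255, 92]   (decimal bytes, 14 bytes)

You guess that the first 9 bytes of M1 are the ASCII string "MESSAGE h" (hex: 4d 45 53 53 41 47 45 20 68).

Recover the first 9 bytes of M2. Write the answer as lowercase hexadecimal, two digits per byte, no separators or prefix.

6471eff703721f01e7

First, E_a ⊕ E_b = (M1 ⊕ K) ⊕ (M2 ⊕ K) = M1 ⊕ M2, so the key drops out. Then M2 = (M1 ⊕ M2) ⊕ M1 over the first 9 bytes.
byte 0: (f3 ⊕ da) ⊕ 4d = 29 ⊕ 4d = 64
byte 1: (ee ⊕ da) ⊕ 45 = 34 ⊕ 45 = 71
byte 2: (11 ⊕ ad) ⊕ 53 = bc ⊕ 53 = ef
byte 3: (59 ⊕ fd) ⊕ 53 = a4 ⊕ 53 = f7
byte 4: (64 ⊕ 26) ⊕ 41 = 42 ⊕ 41 = 03
byte 5: (6a ⊕ 5f) ⊕ 47 = 35 ⊕ 47 = 72
byte 6: (ad ⊕ f7) ⊕ 45 = 5a ⊕ 45 = 1f
byte 7: (27 ⊕ 06) ⊕ 20 = 21 ⊕ 20 = 01
byte 8: (f4 ⊕ 7b) ⊕ 68 = 8f ⊕ 68 = e7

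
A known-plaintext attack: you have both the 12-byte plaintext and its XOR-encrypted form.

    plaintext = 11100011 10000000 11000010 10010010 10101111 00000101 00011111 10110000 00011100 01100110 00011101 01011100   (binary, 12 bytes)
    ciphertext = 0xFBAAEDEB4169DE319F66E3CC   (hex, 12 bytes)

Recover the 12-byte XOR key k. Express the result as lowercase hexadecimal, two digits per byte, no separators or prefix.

Since ciphertext = plaintext ⊕ k, XORing both sides with plaintext gives k = plaintext ⊕ ciphertext.
byte 0: 227 xor 251 =  24
byte 1: 128 xor 170 =  42
byte 2: 194 xor 237 =  47
byte 3: 146 xor 235 = 121
byte 4: 175 xor  65 = 238
byte 5:   5 xor 105 = 108
byte 6:  31 xor 222 = 193
byte 7: 176 xor  49 = 129
byte 8:  28 xor 159 = 131
byte 9: 102 xor 102 =   0
byte 10:  29 xor 227 = 254
byte 11:  92 xor 204 = 144

182a2f79ee6cc1818300fe90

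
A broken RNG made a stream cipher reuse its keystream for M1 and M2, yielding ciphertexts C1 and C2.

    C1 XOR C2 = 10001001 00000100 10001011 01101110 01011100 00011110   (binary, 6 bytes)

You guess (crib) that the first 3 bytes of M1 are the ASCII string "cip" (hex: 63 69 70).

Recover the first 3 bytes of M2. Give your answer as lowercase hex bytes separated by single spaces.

Since C1 ⊕ C2 = M1 ⊕ M2, XORing with the guessed M1 bytes yields the corresponding M2 bytes: M2 = (C1 ⊕ C2) ⊕ M1.
89 ⊕ 63 = ea
04 ⊕ 69 = 6d
8b ⊕ 70 = fb

ea 6d fb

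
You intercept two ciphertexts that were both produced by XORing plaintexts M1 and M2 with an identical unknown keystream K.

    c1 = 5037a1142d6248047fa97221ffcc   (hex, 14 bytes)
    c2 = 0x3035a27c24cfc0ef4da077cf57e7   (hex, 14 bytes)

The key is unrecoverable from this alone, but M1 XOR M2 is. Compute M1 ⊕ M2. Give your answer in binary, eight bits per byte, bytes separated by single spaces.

01100000 00000010 00000011 01101000 00001001 10101101 10001000 11101011 00110010 00001001 00000101 11101110 10101000 00101011

c1 ⊕ c2 = (M1 ⊕ K) ⊕ (M2 ⊕ K) = M1 ⊕ M2 — the shared key cancels under XOR.
50 ^ 30 = 60
37 ^ 35 = 02
a1 ^ a2 = 03
14 ^ 7c = 68
2d ^ 24 = 09
62 ^ cf = ad
48 ^ c0 = 88
04 ^ ef = eb
7f ^ 4d = 32
a9 ^ a0 = 09
72 ^ 77 = 05
21 ^ cf = ee
ff ^ 57 = a8
cc ^ e7 = 2b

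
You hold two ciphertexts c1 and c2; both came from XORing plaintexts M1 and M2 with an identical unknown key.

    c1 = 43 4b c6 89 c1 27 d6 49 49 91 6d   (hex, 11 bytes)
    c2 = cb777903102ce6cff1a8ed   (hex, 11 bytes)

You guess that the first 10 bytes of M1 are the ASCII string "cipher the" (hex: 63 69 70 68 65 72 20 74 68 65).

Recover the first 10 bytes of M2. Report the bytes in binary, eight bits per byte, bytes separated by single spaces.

First, c1 ⊕ c2 = (M1 ⊕ K) ⊕ (M2 ⊕ K) = M1 ⊕ M2, so the key drops out. Then M2 = (M1 ⊕ M2) ⊕ M1 over the first 10 bytes.
byte 0: (43 ⊕ cb) ⊕ 63 = 88 ⊕ 63 = eb
byte 1: (4b ⊕ 77) ⊕ 69 = 3c ⊕ 69 = 55
byte 2: (c6 ⊕ 79) ⊕ 70 = bf ⊕ 70 = cf
byte 3: (89 ⊕ 03) ⊕ 68 = 8a ⊕ 68 = e2
byte 4: (c1 ⊕ 10) ⊕ 65 = d1 ⊕ 65 = b4
byte 5: (27 ⊕ 2c) ⊕ 72 = 0b ⊕ 72 = 79
byte 6: (d6 ⊕ e6) ⊕ 20 = 30 ⊕ 20 = 10
byte 7: (49 ⊕ cf) ⊕ 74 = 86 ⊕ 74 = f2
byte 8: (49 ⊕ f1) ⊕ 68 = b8 ⊕ 68 = d0
byte 9: (91 ⊕ a8) ⊕ 65 = 39 ⊕ 65 = 5c

11101011 01010101 11001111 11100010 10110100 01111001 00010000 11110010 11010000 01011100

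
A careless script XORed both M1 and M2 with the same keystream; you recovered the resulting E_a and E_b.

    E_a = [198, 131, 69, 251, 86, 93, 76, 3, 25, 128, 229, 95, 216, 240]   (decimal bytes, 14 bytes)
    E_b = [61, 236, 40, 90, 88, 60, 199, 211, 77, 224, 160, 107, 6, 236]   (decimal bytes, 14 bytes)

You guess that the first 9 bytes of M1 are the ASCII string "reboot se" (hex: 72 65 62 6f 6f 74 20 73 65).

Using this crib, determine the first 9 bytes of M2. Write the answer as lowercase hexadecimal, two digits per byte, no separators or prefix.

890a0fce6115aba331

First, E_a ⊕ E_b = (M1 ⊕ K) ⊕ (M2 ⊕ K) = M1 ⊕ M2, so the key drops out. Then M2 = (M1 ⊕ M2) ⊕ M1 over the first 9 bytes.
byte 0: (c6 xor 3d) xor 72 = fb xor 72 = 89
byte 1: (83 xor ec) xor 65 = 6f xor 65 = 0a
byte 2: (45 xor 28) xor 62 = 6d xor 62 = 0f
byte 3: (fb xor 5a) xor 6f = a1 xor 6f = ce
byte 4: (56 xor 58) xor 6f = 0e xor 6f = 61
byte 5: (5d xor 3c) xor 74 = 61 xor 74 = 15
byte 6: (4c xor c7) xor 20 = 8b xor 20 = ab
byte 7: (03 xor d3) xor 73 = d0 xor 73 = a3
byte 8: (19 xor 4d) xor 65 = 54 xor 65 = 31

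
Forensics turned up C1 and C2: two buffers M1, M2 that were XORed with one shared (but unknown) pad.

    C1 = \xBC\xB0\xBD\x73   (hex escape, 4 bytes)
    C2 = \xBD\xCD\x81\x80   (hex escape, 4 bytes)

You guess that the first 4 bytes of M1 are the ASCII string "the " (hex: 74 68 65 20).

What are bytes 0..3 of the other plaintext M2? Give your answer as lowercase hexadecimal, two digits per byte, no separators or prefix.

751559d3

First, C1 ⊕ C2 = (M1 ⊕ K) ⊕ (M2 ⊕ K) = M1 ⊕ M2, so the key drops out. Then M2 = (M1 ⊕ M2) ⊕ M1 over the first 4 bytes.
byte 0: (bc XOR bd) XOR 74 = 01 XOR 74 = 75
byte 1: (b0 XOR cd) XOR 68 = 7d XOR 68 = 15
byte 2: (bd XOR 81) XOR 65 = 3c XOR 65 = 59
byte 3: (73 XOR 80) XOR 20 = f3 XOR 20 = d3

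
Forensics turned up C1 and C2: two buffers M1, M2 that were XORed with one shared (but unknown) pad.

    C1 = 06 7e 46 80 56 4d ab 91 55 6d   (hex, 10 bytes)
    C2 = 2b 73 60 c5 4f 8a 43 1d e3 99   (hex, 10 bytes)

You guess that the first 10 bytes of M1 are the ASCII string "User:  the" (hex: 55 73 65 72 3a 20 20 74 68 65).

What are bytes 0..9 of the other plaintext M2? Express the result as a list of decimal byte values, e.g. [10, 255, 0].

[120, 126, 67, 55, 35, 231, 200, 248, 222, 145]

First, C1 ⊕ C2 = (M1 ⊕ K) ⊕ (M2 ⊕ K) = M1 ⊕ M2, so the key drops out. Then M2 = (M1 ⊕ M2) ⊕ M1 over the first 10 bytes.
byte 0: (06 XOR 2b) XOR 55 = 2d XOR 55 = 78
byte 1: (7e XOR 73) XOR 73 = 0d XOR 73 = 7e
byte 2: (46 XOR 60) XOR 65 = 26 XOR 65 = 43
byte 3: (80 XOR c5) XOR 72 = 45 XOR 72 = 37
byte 4: (56 XOR 4f) XOR 3a = 19 XOR 3a = 23
byte 5: (4d XOR 8a) XOR 20 = c7 XOR 20 = e7
byte 6: (ab XOR 43) XOR 20 = e8 XOR 20 = c8
byte 7: (91 XOR 1d) XOR 74 = 8c XOR 74 = f8
byte 8: (55 XOR e3) XOR 68 = b6 XOR 68 = de
byte 9: (6d XOR 99) XOR 65 = f4 XOR 65 = 91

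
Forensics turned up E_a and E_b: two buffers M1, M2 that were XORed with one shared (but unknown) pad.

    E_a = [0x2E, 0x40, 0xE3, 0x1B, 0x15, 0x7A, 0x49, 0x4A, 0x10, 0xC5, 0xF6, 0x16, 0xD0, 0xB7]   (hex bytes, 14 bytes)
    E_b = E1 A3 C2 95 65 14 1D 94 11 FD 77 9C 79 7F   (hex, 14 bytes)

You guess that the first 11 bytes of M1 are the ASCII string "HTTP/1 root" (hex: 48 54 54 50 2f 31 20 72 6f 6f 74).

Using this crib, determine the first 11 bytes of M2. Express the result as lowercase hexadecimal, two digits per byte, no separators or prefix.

First, E_a ⊕ E_b = (M1 ⊕ K) ⊕ (M2 ⊕ K) = M1 ⊕ M2, so the key drops out. Then M2 = (M1 ⊕ M2) ⊕ M1 over the first 11 bytes.
byte 0: (2e XOR e1) XOR 48 = cf XOR 48 = 87
byte 1: (40 XOR a3) XOR 54 = e3 XOR 54 = b7
byte 2: (e3 XOR c2) XOR 54 = 21 XOR 54 = 75
byte 3: (1b XOR 95) XOR 50 = 8e XOR 50 = de
byte 4: (15 XOR 65) XOR 2f = 70 XOR 2f = 5f
byte 5: (7a XOR 14) XOR 31 = 6e XOR 31 = 5f
byte 6: (49 XOR 1d) XOR 20 = 54 XOR 20 = 74
byte 7: (4a XOR 94) XOR 72 = de XOR 72 = ac
byte 8: (10 XOR 11) XOR 6f = 01 XOR 6f = 6e
byte 9: (c5 XOR fd) XOR 6f = 38 XOR 6f = 57
byte 10: (f6 XOR 77) XOR 74 = 81 XOR 74 = f5

87b775de5f5f74ac6e57f5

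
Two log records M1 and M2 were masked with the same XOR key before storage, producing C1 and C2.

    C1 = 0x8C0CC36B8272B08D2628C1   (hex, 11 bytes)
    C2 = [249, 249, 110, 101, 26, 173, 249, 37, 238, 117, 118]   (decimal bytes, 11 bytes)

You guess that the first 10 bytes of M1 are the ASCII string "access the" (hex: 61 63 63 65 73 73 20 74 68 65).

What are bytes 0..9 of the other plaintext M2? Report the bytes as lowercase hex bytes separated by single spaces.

First, C1 ⊕ C2 = (M1 ⊕ K) ⊕ (M2 ⊕ K) = M1 ⊕ M2, so the key drops out. Then M2 = (M1 ⊕ M2) ⊕ M1 over the first 10 bytes.
byte 0: (8c xor f9) xor 61 = 75 xor 61 = 14
byte 1: (0c xor f9) xor 63 = f5 xor 63 = 96
byte 2: (c3 xor 6e) xor 63 = ad xor 63 = ce
byte 3: (6b xor 65) xor 65 = 0e xor 65 = 6b
byte 4: (82 xor 1a) xor 73 = 98 xor 73 = eb
byte 5: (72 xor ad) xor 73 = df xor 73 = ac
byte 6: (b0 xor f9) xor 20 = 49 xor 20 = 69
byte 7: (8d xor 25) xor 74 = a8 xor 74 = dc
byte 8: (26 xor ee) xor 68 = c8 xor 68 = a0
byte 9: (28 xor 75) xor 65 = 5d xor 65 = 38

14 96 ce 6b eb ac 69 dc a0 38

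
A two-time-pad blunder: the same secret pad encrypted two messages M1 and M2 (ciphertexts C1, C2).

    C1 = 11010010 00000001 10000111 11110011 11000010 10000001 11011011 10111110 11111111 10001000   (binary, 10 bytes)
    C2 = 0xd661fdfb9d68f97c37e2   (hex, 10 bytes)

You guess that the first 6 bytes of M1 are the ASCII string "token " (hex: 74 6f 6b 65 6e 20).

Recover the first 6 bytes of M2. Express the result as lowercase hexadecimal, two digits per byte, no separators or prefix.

First, C1 ⊕ C2 = (M1 ⊕ K) ⊕ (M2 ⊕ K) = M1 ⊕ M2, so the key drops out. Then M2 = (M1 ⊕ M2) ⊕ M1 over the first 6 bytes.
byte 0: (d2 xor d6) xor 74 = 04 xor 74 = 70
byte 1: (01 xor 61) xor 6f = 60 xor 6f = 0f
byte 2: (87 xor fd) xor 6b = 7a xor 6b = 11
byte 3: (f3 xor fb) xor 65 = 08 xor 65 = 6d
byte 4: (c2 xor 9d) xor 6e = 5f xor 6e = 31
byte 5: (81 xor 68) xor 20 = e9 xor 20 = c9

700f116d31c9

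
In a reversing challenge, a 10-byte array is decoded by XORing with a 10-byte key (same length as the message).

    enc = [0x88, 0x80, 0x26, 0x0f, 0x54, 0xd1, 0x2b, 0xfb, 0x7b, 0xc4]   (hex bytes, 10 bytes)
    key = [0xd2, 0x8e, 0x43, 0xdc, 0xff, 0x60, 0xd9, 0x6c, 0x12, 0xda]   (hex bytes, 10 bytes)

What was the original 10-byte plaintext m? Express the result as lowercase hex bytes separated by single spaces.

88 ⊕ d2 = 5a
80 ⊕ 8e = 0e
26 ⊕ 43 = 65
0f ⊕ dc = d3
54 ⊕ ff = ab
d1 ⊕ 60 = b1
2b ⊕ d9 = f2
fb ⊕ 6c = 97
7b ⊕ 12 = 69
c4 ⊕ da = 1e

5a 0e 65 d3 ab b1 f2 97 69 1e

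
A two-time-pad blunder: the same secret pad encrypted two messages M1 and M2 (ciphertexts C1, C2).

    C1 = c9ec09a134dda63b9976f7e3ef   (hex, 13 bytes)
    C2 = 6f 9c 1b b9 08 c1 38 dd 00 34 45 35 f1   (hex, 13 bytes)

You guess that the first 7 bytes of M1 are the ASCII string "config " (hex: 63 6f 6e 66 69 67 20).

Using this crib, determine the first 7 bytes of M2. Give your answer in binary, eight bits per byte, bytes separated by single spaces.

11000101 00011111 01111100 01111110 01010101 01111011 10111110

First, C1 ⊕ C2 = (M1 ⊕ K) ⊕ (M2 ⊕ K) = M1 ⊕ M2, so the key drops out. Then M2 = (M1 ⊕ M2) ⊕ M1 over the first 7 bytes.
byte 0: (c9 ^ 6f) ^ 63 = a6 ^ 63 = c5
byte 1: (ec ^ 9c) ^ 6f = 70 ^ 6f = 1f
byte 2: (09 ^ 1b) ^ 6e = 12 ^ 6e = 7c
byte 3: (a1 ^ b9) ^ 66 = 18 ^ 66 = 7e
byte 4: (34 ^ 08) ^ 69 = 3c ^ 69 = 55
byte 5: (dd ^ c1) ^ 67 = 1c ^ 67 = 7b
byte 6: (a6 ^ 38) ^ 20 = 9e ^ 20 = be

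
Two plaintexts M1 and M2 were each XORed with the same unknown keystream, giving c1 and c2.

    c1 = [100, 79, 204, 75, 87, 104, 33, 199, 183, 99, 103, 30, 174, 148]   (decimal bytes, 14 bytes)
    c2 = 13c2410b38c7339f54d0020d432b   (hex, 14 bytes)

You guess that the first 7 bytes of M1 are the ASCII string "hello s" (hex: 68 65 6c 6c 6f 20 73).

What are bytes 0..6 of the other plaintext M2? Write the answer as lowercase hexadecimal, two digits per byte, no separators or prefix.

1fe8e12c008f61

First, c1 ⊕ c2 = (M1 ⊕ K) ⊕ (M2 ⊕ K) = M1 ⊕ M2, so the key drops out. Then M2 = (M1 ⊕ M2) ⊕ M1 over the first 7 bytes.
byte 0: (64 ^ 13) ^ 68 = 77 ^ 68 = 1f
byte 1: (4f ^ c2) ^ 65 = 8d ^ 65 = e8
byte 2: (cc ^ 41) ^ 6c = 8d ^ 6c = e1
byte 3: (4b ^ 0b) ^ 6c = 40 ^ 6c = 2c
byte 4: (57 ^ 38) ^ 6f = 6f ^ 6f = 00
byte 5: (68 ^ c7) ^ 20 = af ^ 20 = 8f
byte 6: (21 ^ 33) ^ 73 = 12 ^ 73 = 61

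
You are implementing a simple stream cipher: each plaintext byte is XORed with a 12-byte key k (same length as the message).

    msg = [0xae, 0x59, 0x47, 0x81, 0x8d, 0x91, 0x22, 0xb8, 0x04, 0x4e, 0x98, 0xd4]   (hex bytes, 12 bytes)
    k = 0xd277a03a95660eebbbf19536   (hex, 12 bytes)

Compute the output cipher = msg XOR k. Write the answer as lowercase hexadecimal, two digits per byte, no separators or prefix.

7c2ee7bb18f72c53bfbf0de2

byte 0: ae ⊕ d2 = 7c
byte 1: 59 ⊕ 77 = 2e
byte 2: 47 ⊕ a0 = e7
byte 3: 81 ⊕ 3a = bb
byte 4: 8d ⊕ 95 = 18
byte 5: 91 ⊕ 66 = f7
byte 6: 22 ⊕ 0e = 2c
byte 7: b8 ⊕ eb = 53
byte 8: 04 ⊕ bb = bf
byte 9: 4e ⊕ f1 = bf
byte 10: 98 ⊕ 95 = 0d
byte 11: d4 ⊕ 36 = e2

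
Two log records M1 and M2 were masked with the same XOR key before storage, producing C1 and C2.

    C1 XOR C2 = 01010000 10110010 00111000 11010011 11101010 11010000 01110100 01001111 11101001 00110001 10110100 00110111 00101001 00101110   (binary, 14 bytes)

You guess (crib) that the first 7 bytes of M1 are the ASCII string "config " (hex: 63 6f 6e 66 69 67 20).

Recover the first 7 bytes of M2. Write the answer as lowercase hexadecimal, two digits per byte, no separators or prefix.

33dd56b583b754

Since C1 ⊕ C2 = M1 ⊕ M2, XORing with the guessed M1 bytes yields the corresponding M2 bytes: M2 = (C1 ⊕ C2) ⊕ M1.
byte 0: 50 ⊕ 63 = 33
byte 1: b2 ⊕ 6f = dd
byte 2: 38 ⊕ 6e = 56
byte 3: d3 ⊕ 66 = b5
byte 4: ea ⊕ 69 = 83
byte 5: d0 ⊕ 67 = b7
byte 6: 74 ⊕ 20 = 54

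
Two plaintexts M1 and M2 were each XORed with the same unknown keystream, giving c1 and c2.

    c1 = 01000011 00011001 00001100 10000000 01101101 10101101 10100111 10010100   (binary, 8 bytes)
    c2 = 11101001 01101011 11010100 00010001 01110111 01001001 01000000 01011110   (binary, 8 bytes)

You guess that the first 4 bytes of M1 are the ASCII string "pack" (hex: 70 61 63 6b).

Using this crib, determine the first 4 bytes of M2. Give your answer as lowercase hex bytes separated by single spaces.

First, c1 ⊕ c2 = (M1 ⊕ K) ⊕ (M2 ⊕ K) = M1 ⊕ M2, so the key drops out. Then M2 = (M1 ⊕ M2) ⊕ M1 over the first 4 bytes.
byte 0: (43 ^ e9) ^ 70 = aa ^ 70 = da
byte 1: (19 ^ 6b) ^ 61 = 72 ^ 61 = 13
byte 2: (0c ^ d4) ^ 63 = d8 ^ 63 = bb
byte 3: (80 ^ 11) ^ 6b = 91 ^ 6b = fa

da 13 bb fa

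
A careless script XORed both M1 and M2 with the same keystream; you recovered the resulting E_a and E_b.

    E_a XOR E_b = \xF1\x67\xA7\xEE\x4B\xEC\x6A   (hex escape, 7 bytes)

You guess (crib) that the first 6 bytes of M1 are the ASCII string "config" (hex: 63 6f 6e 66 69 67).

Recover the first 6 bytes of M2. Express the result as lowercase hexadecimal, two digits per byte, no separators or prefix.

9208c988228b

Since E_a ⊕ E_b = M1 ⊕ M2, XORing with the guessed M1 bytes yields the corresponding M2 bytes: M2 = (E_a ⊕ E_b) ⊕ M1.
f1 ⊕ 63 = 92
67 ⊕ 6f = 08
a7 ⊕ 6e = c9
ee ⊕ 66 = 88
4b ⊕ 69 = 22
ec ⊕ 67 = 8b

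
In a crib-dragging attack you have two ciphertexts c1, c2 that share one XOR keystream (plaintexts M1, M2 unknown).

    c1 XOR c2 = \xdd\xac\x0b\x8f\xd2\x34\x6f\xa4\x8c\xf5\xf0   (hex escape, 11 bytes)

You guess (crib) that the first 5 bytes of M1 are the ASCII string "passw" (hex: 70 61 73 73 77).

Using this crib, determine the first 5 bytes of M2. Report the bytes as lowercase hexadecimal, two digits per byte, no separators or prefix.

adcd78fca5

Since c1 ⊕ c2 = M1 ⊕ M2, XORing with the guessed M1 bytes yields the corresponding M2 bytes: M2 = (c1 ⊕ c2) ⊕ M1.
11011101 ⊕ 01110000 = 10101101
10101100 ⊕ 01100001 = 11001101
00001011 ⊕ 01110011 = 01111000
10001111 ⊕ 01110011 = 11111100
11010010 ⊕ 01110111 = 10100101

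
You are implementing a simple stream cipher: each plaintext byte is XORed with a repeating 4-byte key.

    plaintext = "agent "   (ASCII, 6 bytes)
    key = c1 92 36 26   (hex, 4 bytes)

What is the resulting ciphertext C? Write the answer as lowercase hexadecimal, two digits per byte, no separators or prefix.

The 4-byte key repeats, so the effective keystream is c1 92 36 26 c1 92.
byte 0: 61 ⊕ c1 = a0
byte 1: 67 ⊕ 92 = f5
byte 2: 65 ⊕ 36 = 53
byte 3: 6e ⊕ 26 = 48
byte 4: 74 ⊕ c1 = b5
byte 5: 20 ⊕ 92 = b2

a0f55348b5b2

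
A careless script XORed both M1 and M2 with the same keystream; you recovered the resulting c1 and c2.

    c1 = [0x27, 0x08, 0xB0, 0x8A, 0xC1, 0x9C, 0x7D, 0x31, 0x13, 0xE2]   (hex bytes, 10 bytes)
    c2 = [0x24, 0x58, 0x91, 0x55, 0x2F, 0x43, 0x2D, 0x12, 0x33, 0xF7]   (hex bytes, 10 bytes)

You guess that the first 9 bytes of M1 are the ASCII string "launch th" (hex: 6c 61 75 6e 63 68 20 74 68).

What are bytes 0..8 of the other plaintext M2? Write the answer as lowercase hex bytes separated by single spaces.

6f 31 54 b1 8d b7 70 57 48

First, c1 ⊕ c2 = (M1 ⊕ K) ⊕ (M2 ⊕ K) = M1 ⊕ M2, so the key drops out. Then M2 = (M1 ⊕ M2) ⊕ M1 over the first 9 bytes.
byte 0: (27 xor 24) xor 6c = 03 xor 6c = 6f
byte 1: (08 xor 58) xor 61 = 50 xor 61 = 31
byte 2: (b0 xor 91) xor 75 = 21 xor 75 = 54
byte 3: (8a xor 55) xor 6e = df xor 6e = b1
byte 4: (c1 xor 2f) xor 63 = ee xor 63 = 8d
byte 5: (9c xor 43) xor 68 = df xor 68 = b7
byte 6: (7d xor 2d) xor 20 = 50 xor 20 = 70
byte 7: (31 xor 12) xor 74 = 23 xor 74 = 57
byte 8: (13 xor 33) xor 68 = 20 xor 68 = 48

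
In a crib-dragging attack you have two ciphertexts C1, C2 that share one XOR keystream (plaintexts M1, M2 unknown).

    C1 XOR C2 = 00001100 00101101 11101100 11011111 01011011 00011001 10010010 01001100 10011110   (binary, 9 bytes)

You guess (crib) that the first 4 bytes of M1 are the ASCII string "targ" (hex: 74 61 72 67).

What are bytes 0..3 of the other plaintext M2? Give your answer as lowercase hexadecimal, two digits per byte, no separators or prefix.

784c9eb8

Since C1 ⊕ C2 = M1 ⊕ M2, XORing with the guessed M1 bytes yields the corresponding M2 bytes: M2 = (C1 ⊕ C2) ⊕ M1.
byte 0:  12 XOR 116 = 120
byte 1:  45 XOR  97 =  76
byte 2: 236 XOR 114 = 158
byte 3: 223 XOR 103 = 184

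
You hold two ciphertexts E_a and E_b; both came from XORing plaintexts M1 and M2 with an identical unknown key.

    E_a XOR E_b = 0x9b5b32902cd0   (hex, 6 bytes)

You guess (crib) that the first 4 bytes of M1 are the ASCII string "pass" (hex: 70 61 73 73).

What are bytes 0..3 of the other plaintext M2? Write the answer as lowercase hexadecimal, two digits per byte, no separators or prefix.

eb3a41e3

Since E_a ⊕ E_b = M1 ⊕ M2, XORing with the guessed M1 bytes yields the corresponding M2 bytes: M2 = (E_a ⊕ E_b) ⊕ M1.
155 ^ 112 = 235
 91 ^  97 =  58
 50 ^ 115 =  65
144 ^ 115 = 227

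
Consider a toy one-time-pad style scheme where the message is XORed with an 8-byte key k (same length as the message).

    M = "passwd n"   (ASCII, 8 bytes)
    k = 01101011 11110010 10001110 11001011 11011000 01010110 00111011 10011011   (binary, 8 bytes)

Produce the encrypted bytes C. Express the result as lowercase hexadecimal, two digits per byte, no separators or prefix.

70 ⊕ 6b = 1b
61 ⊕ f2 = 93
73 ⊕ 8e = fd
73 ⊕ cb = b8
77 ⊕ d8 = af
64 ⊕ 56 = 32
20 ⊕ 3b = 1b
6e ⊕ 9b = f5

1b93fdb8af321bf5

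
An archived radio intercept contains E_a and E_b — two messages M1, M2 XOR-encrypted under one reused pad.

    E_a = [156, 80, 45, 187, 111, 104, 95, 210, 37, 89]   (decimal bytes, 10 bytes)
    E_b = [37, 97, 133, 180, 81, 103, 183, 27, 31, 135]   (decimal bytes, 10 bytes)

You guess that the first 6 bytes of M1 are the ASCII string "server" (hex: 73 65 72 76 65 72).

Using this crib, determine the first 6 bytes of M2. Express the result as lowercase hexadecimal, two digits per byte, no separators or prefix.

First, E_a ⊕ E_b = (M1 ⊕ K) ⊕ (M2 ⊕ K) = M1 ⊕ M2, so the key drops out. Then M2 = (M1 ⊕ M2) ⊕ M1 over the first 6 bytes.
byte 0: (9c ^ 25) ^ 73 = b9 ^ 73 = ca
byte 1: (50 ^ 61) ^ 65 = 31 ^ 65 = 54
byte 2: (2d ^ 85) ^ 72 = a8 ^ 72 = da
byte 3: (bb ^ b4) ^ 76 = 0f ^ 76 = 79
byte 4: (6f ^ 51) ^ 65 = 3e ^ 65 = 5b
byte 5: (68 ^ 67) ^ 72 = 0f ^ 72 = 7d

ca54da795b7d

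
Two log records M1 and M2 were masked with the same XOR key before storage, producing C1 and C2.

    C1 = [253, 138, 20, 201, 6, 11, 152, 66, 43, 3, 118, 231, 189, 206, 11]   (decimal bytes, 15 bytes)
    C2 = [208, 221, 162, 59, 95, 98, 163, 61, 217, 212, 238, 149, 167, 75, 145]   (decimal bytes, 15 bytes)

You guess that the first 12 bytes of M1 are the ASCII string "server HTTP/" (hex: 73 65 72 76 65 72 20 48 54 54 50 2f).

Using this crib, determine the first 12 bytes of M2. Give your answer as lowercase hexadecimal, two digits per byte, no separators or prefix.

First, C1 ⊕ C2 = (M1 ⊕ K) ⊕ (M2 ⊕ K) = M1 ⊕ M2, so the key drops out. Then M2 = (M1 ⊕ M2) ⊕ M1 over the first 12 bytes.
byte 0: (fd ⊕ d0) ⊕ 73 = 2d ⊕ 73 = 5e
byte 1: (8a ⊕ dd) ⊕ 65 = 57 ⊕ 65 = 32
byte 2: (14 ⊕ a2) ⊕ 72 = b6 ⊕ 72 = c4
byte 3: (c9 ⊕ 3b) ⊕ 76 = f2 ⊕ 76 = 84
byte 4: (06 ⊕ 5f) ⊕ 65 = 59 ⊕ 65 = 3c
byte 5: (0b ⊕ 62) ⊕ 72 = 69 ⊕ 72 = 1b
byte 6: (98 ⊕ a3) ⊕ 20 = 3b ⊕ 20 = 1b
byte 7: (42 ⊕ 3d) ⊕ 48 = 7f ⊕ 48 = 37
byte 8: (2b ⊕ d9) ⊕ 54 = f2 ⊕ 54 = a6
byte 9: (03 ⊕ d4) ⊕ 54 = d7 ⊕ 54 = 83
byte 10: (76 ⊕ ee) ⊕ 50 = 98 ⊕ 50 = c8
byte 11: (e7 ⊕ 95) ⊕ 2f = 72 ⊕ 2f = 5d

5e32c4843c1b1b37a683c85d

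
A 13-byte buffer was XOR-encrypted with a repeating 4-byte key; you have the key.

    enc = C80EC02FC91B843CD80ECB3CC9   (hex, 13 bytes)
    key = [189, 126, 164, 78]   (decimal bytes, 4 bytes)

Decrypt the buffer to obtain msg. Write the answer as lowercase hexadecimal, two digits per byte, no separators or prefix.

The 4-byte key repeats, so the effective keystream is bd 7e a4 4e bd 7e a4 4e bd 7e a4 4e bd.
byte 0: c8 ^ bd = 75
byte 1: 0e ^ 7e = 70
byte 2: c0 ^ a4 = 64
byte 3: 2f ^ 4e = 61
byte 4: c9 ^ bd = 74
byte 5: 1b ^ 7e = 65
byte 6: 84 ^ a4 = 20
byte 7: 3c ^ 4e = 72
byte 8: d8 ^ bd = 65
byte 9: 0e ^ 7e = 70
byte 10: cb ^ a4 = 6f
byte 11: 3c ^ 4e = 72
byte 12: c9 ^ bd = 74

757064617465207265706f7274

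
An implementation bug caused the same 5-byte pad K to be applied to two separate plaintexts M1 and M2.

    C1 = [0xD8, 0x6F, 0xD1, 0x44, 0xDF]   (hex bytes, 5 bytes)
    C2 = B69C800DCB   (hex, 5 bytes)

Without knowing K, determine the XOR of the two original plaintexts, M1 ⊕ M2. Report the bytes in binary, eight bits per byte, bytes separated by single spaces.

C1 ⊕ C2 = (M1 ⊕ K) ⊕ (M2 ⊕ K) = M1 ⊕ M2 — the shared key cancels under XOR.
d8 XOR b6 = 6e
6f XOR 9c = f3
d1 XOR 80 = 51
44 XOR 0d = 49
df XOR cb = 14

01101110 11110011 01010001 01001001 00010100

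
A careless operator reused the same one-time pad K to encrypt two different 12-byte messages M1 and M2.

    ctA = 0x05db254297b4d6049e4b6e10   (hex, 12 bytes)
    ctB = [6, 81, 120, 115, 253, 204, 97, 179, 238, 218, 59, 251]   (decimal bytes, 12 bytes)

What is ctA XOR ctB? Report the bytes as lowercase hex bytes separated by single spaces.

03 8a 5d 31 6a 78 b7 b7 70 91 55 eb

ctA ⊕ ctB = (M1 ⊕ K) ⊕ (M2 ⊕ K) = M1 ⊕ M2 — the shared key cancels under XOR.
byte 0: 05 ⊕ 06 = 03
byte 1: db ⊕ 51 = 8a
byte 2: 25 ⊕ 78 = 5d
byte 3: 42 ⊕ 73 = 31
byte 4: 97 ⊕ fd = 6a
byte 5: b4 ⊕ cc = 78
byte 6: d6 ⊕ 61 = b7
byte 7: 04 ⊕ b3 = b7
byte 8: 9e ⊕ ee = 70
byte 9: 4b ⊕ da = 91
byte 10: 6e ⊕ 3b = 55
byte 11: 10 ⊕ fb = eb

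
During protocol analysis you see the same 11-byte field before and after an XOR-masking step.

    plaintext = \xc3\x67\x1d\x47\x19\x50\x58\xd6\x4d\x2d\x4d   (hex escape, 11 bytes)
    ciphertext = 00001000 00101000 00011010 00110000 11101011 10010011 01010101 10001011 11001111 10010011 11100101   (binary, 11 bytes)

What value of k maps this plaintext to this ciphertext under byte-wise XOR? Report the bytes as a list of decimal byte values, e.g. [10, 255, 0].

Since ciphertext = plaintext ⊕ k, XORing both sides with plaintext gives k = plaintext ⊕ ciphertext.
11000011 XOR 00001000 = 11001011
01100111 XOR 00101000 = 01001111
00011101 XOR 00011010 = 00000111
01000111 XOR 00110000 = 01110111
00011001 XOR 11101011 = 11110010
01010000 XOR 10010011 = 11000011
01011000 XOR 01010101 = 00001101
11010110 XOR 10001011 = 01011101
01001101 XOR 11001111 = 10000010
00101101 XOR 10010011 = 10111110
01001101 XOR 11100101 = 10101000

[203, 79, 7, 119, 242, 195, 13, 93, 130, 190, 168]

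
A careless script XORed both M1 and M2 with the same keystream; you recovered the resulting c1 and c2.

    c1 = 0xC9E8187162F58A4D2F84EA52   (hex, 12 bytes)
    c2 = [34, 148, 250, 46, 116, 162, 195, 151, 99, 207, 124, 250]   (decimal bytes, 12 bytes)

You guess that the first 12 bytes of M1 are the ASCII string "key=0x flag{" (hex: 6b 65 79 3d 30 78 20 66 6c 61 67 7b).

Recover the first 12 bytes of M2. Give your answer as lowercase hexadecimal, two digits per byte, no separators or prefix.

First, c1 ⊕ c2 = (M1 ⊕ K) ⊕ (M2 ⊕ K) = M1 ⊕ M2, so the key drops out. Then M2 = (M1 ⊕ M2) ⊕ M1 over the first 12 bytes.
byte 0: (c9 XOR 22) XOR 6b = eb XOR 6b = 80
byte 1: (e8 XOR 94) XOR 65 = 7c XOR 65 = 19
byte 2: (18 XOR fa) XOR 79 = e2 XOR 79 = 9b
byte 3: (71 XOR 2e) XOR 3d = 5f XOR 3d = 62
byte 4: (62 XOR 74) XOR 30 = 16 XOR 30 = 26
byte 5: (f5 XOR a2) XOR 78 = 57 XOR 78 = 2f
byte 6: (8a XOR c3) XOR 20 = 49 XOR 20 = 69
byte 7: (4d XOR 97) XOR 66 = da XOR 66 = bc
byte 8: (2f XOR 63) XOR 6c = 4c XOR 6c = 20
byte 9: (84 XOR cf) XOR 61 = 4b XOR 61 = 2a
byte 10: (ea XOR 7c) XOR 67 = 96 XOR 67 = f1
byte 11: (52 XOR fa) XOR 7b = a8 XOR 7b = d3

80199b62262f69bc202af1d3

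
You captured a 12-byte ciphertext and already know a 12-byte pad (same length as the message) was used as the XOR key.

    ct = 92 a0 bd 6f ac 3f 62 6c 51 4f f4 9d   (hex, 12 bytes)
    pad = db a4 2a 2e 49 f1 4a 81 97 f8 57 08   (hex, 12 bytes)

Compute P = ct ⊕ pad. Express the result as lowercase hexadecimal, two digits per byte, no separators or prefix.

49049741e5ce28edc6b7a395

XOR is its own inverse, so applying the key byte-wise gives the result directly.
byte 0: 92 ^ db = 49
byte 1: a0 ^ a4 = 04
byte 2: bd ^ 2a = 97
byte 3: 6f ^ 2e = 41
byte 4: ac ^ 49 = e5
byte 5: 3f ^ f1 = ce
byte 6: 62 ^ 4a = 28
byte 7: 6c ^ 81 = ed
byte 8: 51 ^ 97 = c6
byte 9: 4f ^ f8 = b7
byte 10: f4 ^ 57 = a3
byte 11: 9d ^ 08 = 95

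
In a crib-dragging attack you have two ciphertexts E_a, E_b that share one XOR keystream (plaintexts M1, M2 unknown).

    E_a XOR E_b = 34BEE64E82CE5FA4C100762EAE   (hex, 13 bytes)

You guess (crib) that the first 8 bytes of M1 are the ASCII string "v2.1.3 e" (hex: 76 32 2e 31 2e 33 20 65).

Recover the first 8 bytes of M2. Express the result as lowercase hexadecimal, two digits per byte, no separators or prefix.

428cc87facfd7fc1

Since E_a ⊕ E_b = M1 ⊕ M2, XORing with the guessed M1 bytes yields the corresponding M2 bytes: M2 = (E_a ⊕ E_b) ⊕ M1.
34 ⊕ 76 = 42
be ⊕ 32 = 8c
e6 ⊕ 2e = c8
4e ⊕ 31 = 7f
82 ⊕ 2e = ac
ce ⊕ 33 = fd
5f ⊕ 20 = 7f
a4 ⊕ 65 = c1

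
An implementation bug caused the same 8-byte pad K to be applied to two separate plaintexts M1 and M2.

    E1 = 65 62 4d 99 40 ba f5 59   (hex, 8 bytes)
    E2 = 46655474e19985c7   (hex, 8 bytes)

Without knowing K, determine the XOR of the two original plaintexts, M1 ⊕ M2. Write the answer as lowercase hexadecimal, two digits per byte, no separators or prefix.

E1 ⊕ E2 = (M1 ⊕ K) ⊕ (M2 ⊕ K) = M1 ⊕ M2 — the shared key cancels under XOR.
65 XOR 46 = 23
62 XOR 65 = 07
4d XOR 54 = 19
99 XOR 74 = ed
40 XOR e1 = a1
ba XOR 99 = 23
f5 XOR 85 = 70
59 XOR c7 = 9e

230719eda123709e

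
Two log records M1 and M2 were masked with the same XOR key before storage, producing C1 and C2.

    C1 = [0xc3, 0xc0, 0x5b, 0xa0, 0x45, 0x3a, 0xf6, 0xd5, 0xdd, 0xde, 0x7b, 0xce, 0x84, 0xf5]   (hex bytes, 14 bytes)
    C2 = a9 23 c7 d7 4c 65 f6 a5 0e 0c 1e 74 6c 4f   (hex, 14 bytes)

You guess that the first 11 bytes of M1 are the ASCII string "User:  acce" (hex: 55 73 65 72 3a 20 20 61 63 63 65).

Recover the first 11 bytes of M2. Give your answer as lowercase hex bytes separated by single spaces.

3f 90 f9 05 33 7f 20 11 b0 b1 00

First, C1 ⊕ C2 = (M1 ⊕ K) ⊕ (M2 ⊕ K) = M1 ⊕ M2, so the key drops out. Then M2 = (M1 ⊕ M2) ⊕ M1 over the first 11 bytes.
byte 0: (c3 ⊕ a9) ⊕ 55 = 6a ⊕ 55 = 3f
byte 1: (c0 ⊕ 23) ⊕ 73 = e3 ⊕ 73 = 90
byte 2: (5b ⊕ c7) ⊕ 65 = 9c ⊕ 65 = f9
byte 3: (a0 ⊕ d7) ⊕ 72 = 77 ⊕ 72 = 05
byte 4: (45 ⊕ 4c) ⊕ 3a = 09 ⊕ 3a = 33
byte 5: (3a ⊕ 65) ⊕ 20 = 5f ⊕ 20 = 7f
byte 6: (f6 ⊕ f6) ⊕ 20 = 00 ⊕ 20 = 20
byte 7: (d5 ⊕ a5) ⊕ 61 = 70 ⊕ 61 = 11
byte 8: (dd ⊕ 0e) ⊕ 63 = d3 ⊕ 63 = b0
byte 9: (de ⊕ 0c) ⊕ 63 = d2 ⊕ 63 = b1
byte 10: (7b ⊕ 1e) ⊕ 65 = 65 ⊕ 65 = 00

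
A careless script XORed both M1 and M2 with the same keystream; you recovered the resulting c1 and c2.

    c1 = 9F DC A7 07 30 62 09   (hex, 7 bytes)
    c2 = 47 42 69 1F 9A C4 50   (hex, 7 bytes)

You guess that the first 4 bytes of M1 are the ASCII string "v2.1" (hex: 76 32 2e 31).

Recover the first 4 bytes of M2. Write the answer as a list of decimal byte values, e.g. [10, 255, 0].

First, c1 ⊕ c2 = (M1 ⊕ K) ⊕ (M2 ⊕ K) = M1 ⊕ M2, so the key drops out. Then M2 = (M1 ⊕ M2) ⊕ M1 over the first 4 bytes.
byte 0: (9f xor 47) xor 76 = d8 xor 76 = ae
byte 1: (dc xor 42) xor 32 = 9e xor 32 = ac
byte 2: (a7 xor 69) xor 2e = ce xor 2e = e0
byte 3: (07 xor 1f) xor 31 = 18 xor 31 = 29

[174, 172, 224, 41]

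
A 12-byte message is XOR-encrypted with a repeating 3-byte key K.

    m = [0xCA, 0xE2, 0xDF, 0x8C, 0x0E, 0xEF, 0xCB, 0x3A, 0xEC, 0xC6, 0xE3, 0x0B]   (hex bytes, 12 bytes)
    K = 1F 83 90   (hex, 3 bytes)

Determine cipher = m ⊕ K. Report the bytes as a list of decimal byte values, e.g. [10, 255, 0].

[213, 97, 79, 147, 141, 127, 212, 185, 124, 217, 96, 155]

The 3-byte key repeats, so the effective keystream is 1f 83 90 1f 83 90 1f 83 90 1f 83 90.
byte 0: 11001010 ^ 00011111 = 11010101
byte 1: 11100010 ^ 10000011 = 01100001
byte 2: 11011111 ^ 10010000 = 01001111
byte 3: 10001100 ^ 00011111 = 10010011
byte 4: 00001110 ^ 10000011 = 10001101
byte 5: 11101111 ^ 10010000 = 01111111
byte 6: 11001011 ^ 00011111 = 11010100
byte 7: 00111010 ^ 10000011 = 10111001
byte 8: 11101100 ^ 10010000 = 01111100
byte 9: 11000110 ^ 00011111 = 11011001
byte 10: 11100011 ^ 10000011 = 01100000
byte 11: 00001011 ^ 10010000 = 10011011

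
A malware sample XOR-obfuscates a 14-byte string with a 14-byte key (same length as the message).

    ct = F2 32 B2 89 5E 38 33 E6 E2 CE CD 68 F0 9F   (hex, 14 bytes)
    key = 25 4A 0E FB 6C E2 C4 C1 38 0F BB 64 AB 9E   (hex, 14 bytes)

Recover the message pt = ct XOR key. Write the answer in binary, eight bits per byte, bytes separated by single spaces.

11010111 01111000 10111100 01110010 00110010 11011010 11110111 00100111 11011010 11000001 01110110 00001100 01011011 00000001

f2 ⊕ 25 = d7
32 ⊕ 4a = 78
b2 ⊕ 0e = bc
89 ⊕ fb = 72
5e ⊕ 6c = 32
38 ⊕ e2 = da
33 ⊕ c4 = f7
e6 ⊕ c1 = 27
e2 ⊕ 38 = da
ce ⊕ 0f = c1
cd ⊕ bb = 76
68 ⊕ 64 = 0c
f0 ⊕ ab = 5b
9f ⊕ 9e = 01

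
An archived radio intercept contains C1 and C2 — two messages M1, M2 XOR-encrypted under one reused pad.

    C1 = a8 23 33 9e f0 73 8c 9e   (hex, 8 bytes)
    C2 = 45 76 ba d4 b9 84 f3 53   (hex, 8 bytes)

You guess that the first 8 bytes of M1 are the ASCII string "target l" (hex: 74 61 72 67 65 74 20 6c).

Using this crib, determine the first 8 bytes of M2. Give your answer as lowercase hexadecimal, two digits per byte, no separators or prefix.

First, C1 ⊕ C2 = (M1 ⊕ K) ⊕ (M2 ⊕ K) = M1 ⊕ M2, so the key drops out. Then M2 = (M1 ⊕ M2) ⊕ M1 over the first 8 bytes.
byte 0: (a8 ⊕ 45) ⊕ 74 = ed ⊕ 74 = 99
byte 1: (23 ⊕ 76) ⊕ 61 = 55 ⊕ 61 = 34
byte 2: (33 ⊕ ba) ⊕ 72 = 89 ⊕ 72 = fb
byte 3: (9e ⊕ d4) ⊕ 67 = 4a ⊕ 67 = 2d
byte 4: (f0 ⊕ b9) ⊕ 65 = 49 ⊕ 65 = 2c
byte 5: (73 ⊕ 84) ⊕ 74 = f7 ⊕ 74 = 83
byte 6: (8c ⊕ f3) ⊕ 20 = 7f ⊕ 20 = 5f
byte 7: (9e ⊕ 53) ⊕ 6c = cd ⊕ 6c = a1

9934fb2d2c835fa1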